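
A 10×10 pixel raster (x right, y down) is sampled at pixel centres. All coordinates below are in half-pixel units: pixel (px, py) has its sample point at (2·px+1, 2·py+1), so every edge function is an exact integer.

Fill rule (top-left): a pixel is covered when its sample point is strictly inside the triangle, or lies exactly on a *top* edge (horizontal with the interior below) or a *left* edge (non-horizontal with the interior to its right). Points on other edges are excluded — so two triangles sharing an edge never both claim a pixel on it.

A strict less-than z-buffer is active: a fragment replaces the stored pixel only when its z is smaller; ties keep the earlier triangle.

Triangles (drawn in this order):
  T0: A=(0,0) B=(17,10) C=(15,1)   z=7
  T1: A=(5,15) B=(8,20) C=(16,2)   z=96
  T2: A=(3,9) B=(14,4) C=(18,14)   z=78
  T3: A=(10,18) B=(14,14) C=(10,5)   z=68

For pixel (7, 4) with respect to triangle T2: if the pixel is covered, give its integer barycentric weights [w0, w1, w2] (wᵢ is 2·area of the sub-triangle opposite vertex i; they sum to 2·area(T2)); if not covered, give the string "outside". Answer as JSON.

T0:
  2·area = 133  (B↔C swapped to make it positive)
  edge (0, 0)→(15, 1): d=(15,1) right/bottom  bias=-1
  edge (15, 1)→(17, 10): d=(2,9) right/bottom  bias=-1
  edge (17, 10)→(0, 0): d=(-17,-10) top-left  bias=+0
    (1,0)@(3, 1): e=[12,108,13] → X
    (2,0)@(5, 1): e=[10,90,33] → X
    (3,0)@(7, 1): e=[8,72,53] → X
    (4,0)@(9, 1): e=[6,54,73] → X
    (5,0)@(11, 1): e=[4,36,93] → X
    (6,0)@(13, 1): e=[2,18,113] → X
    (7,0)@(15, 1): e=[0,0,133] → .  [on edge]
    (1,1)@(3, 3): e=[42,112,-21] → .
    (2,1)@(5, 3): e=[40,94,-1] → .
    (3,1)@(7, 3): e=[38,76,19] → X
    (7,1)@(15, 3): e=[30,4,99] → X
    (8,1)@(17, 3): e=[28,-14,119] → .
    (9,9)@(19, 19): e=[266,0,-133] → .  [on edge]
  covered (17 px):
    . X X X X X X . . .
    . . . X X X X X . .
    . . . . X X X X . .
    . . . . . . X X . .
    . . . . . . . . . .
    . . . . . . . . . .
    . . . . . . . . . .
    . . . . . . . . . .
    . . . . . . . . . .
    . . . . . . . . . .
T1:
  2·area = 94  (B↔C swapped to make it positive)
  edge (5, 15)→(16, 2): d=(11,-13) top-left  bias=+0
  edge (16, 2)→(8, 20): d=(-8,18) right/bottom  bias=-1
  edge (8, 20)→(5, 15): d=(-3,-5) top-left  bias=+0
    (6,3)@(13, 7): e=[16,14,64] → X
    (7,3)@(15, 7): e=[42,-22,74] → .
    (5,4)@(11, 9): e=[12,34,48] → X
    (6,4)@(13, 9): e=[38,-2,58] → .
    (4,5)@(9, 11): e=[8,54,32] → X
    (6,5)@(13, 11): e=[60,-18,52] → .
    (3,6)@(7, 13): e=[4,74,16] → X
    (6,6)@(13, 13): e=[82,-34,46] → .
    (2,7)@(5, 15): e=[0,94,0] → X  [on edge]
    (5,7)@(11, 15): e=[78,-14,30] → .
    (2,8)@(5, 17): e=[22,78,-6] → .
    (3,8)@(7, 17): e=[48,42,4] → X
  covered (12 px):
    . . . . . . . . . .
    . . . . . . . . . .
    . . . . . . . . . .
    . . . . . . X . . .
    . . . . . X . . . .
    . . . . X X . . . .
    . . . X X X . . . .
    . . X X X . . . . .
    . . . X X . . . . .
    . . . . . . . . . .
T2:
  2·area = 130
  edge (3, 9)→(14, 4): d=(11,-5) top-left  bias=+0
  edge (14, 4)→(18, 14): d=(4,10) right/bottom  bias=-1
  edge (18, 14)→(3, 9): d=(-15,-5) top-left  bias=+0
    (6,2)@(13, 5): e=[6,14,110] → X
    (7,2)@(15, 5): e=[16,-6,120] → .
    (4,3)@(9, 7): e=[8,62,60] → X
    (5,3)@(11, 7): e=[18,42,70] → X
    (7,3)@(15, 7): e=[38,2,90] → X
    (8,3)@(17, 7): e=[48,-18,100] → .
    (1,4)@(3, 9): e=[0,130,0] → X  [on edge]
    (2,4)@(5, 9): e=[10,110,10] → X
    (3,4)@(7, 9): e=[20,90,20] → X
    (8,4)@(17, 9): e=[70,-10,70] → .
    (1,5)@(3, 11): e=[22,138,-30] → .
    (2,5)@(5, 11): e=[32,118,-20] → .
    (4,5)@(9, 11): e=[52,78,0] → X  [on edge]
    (7,6)@(15, 13): e=[104,26,0] → X  [on edge]
  covered (18 px):
    . . . . . . . . . .
    . . . . . . . . . .
    . . . . . . X . . .
    . . . . X X X X . .
    . X X X X X X X . .
    . . . . X X X X . .
    . . . . . . . X X .
    . . . . . . . . . .
    . . . . . . . . . .
    . . . . . . . . . .
T3:
  2·area = 52  (B↔C swapped to make it positive)
  edge (10, 18)→(10, 5): d=(0,-13) top-left  bias=+0
  edge (10, 5)→(14, 14): d=(4,9) right/bottom  bias=-1
  edge (14, 14)→(10, 18): d=(-4,4) right/bottom  bias=-1
    (5,4)@(11, 9): e=[13,7,32] → X
    (6,4)@(13, 9): e=[39,-11,24] → .
    (9,4)@(19, 9): e=[117,-65,0] → .  [on edge]
    (5,5)@(11, 11): e=[13,15,24] → X
    (6,5)@(13, 11): e=[39,-3,16] → .
    (8,5)@(17, 11): e=[91,-39,0] → .  [on edge]
    (5,6)@(11, 13): e=[13,23,16] → X
    (6,6)@(13, 13): e=[39,5,8] → X
    (7,6)@(15, 13): e=[65,-13,0] → .  [on edge]
    (5,7)@(11, 15): e=[13,31,8] → X
    (6,7)@(13, 15): e=[39,13,0] → .  [on edge]
    (5,8)@(11, 17): e=[13,39,0] → .  [on edge]
    (4,9)@(9, 19): e=[-13,65,0] → .  [on edge]
  covered (5 px):
    . . . . . . . . . .
    . . . . . . . . . .
    . . . . . . . . . .
    . . . . . . . . . .
    . . . . . X . . . .
    . . . . . X . . . .
    . . . . . X X . . .
    . . . . . X . . . .
    . . . . . . . . . .
    . . . . . . . . . .

Final: [10,60,60]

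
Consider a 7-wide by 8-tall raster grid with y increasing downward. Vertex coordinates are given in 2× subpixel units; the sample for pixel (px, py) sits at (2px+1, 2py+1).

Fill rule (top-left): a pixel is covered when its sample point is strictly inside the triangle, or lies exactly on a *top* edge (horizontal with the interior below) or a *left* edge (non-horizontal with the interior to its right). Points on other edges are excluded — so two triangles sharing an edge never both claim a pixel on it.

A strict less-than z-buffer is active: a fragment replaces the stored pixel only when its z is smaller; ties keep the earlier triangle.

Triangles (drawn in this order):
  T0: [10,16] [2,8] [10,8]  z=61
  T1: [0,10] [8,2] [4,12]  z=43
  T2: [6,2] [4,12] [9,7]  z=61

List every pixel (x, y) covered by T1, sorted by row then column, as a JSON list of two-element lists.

T0:
  2·area = 64
  edge (10, 16)→(2, 8): d=(-8,-8) top-left  bias=+0
  edge (2, 8)→(10, 8): d=(8,0) top-left  bias=+0
  edge (10, 8)→(10, 16): d=(0,8) right/bottom  bias=-1
    (0,3)@(1, 7): e=[0,-8,72] → .  [on edge]
    (1,4)@(3, 9): e=[0,8,56] → X  [on edge]
    (2,4)@(5, 9): e=[16,8,40] → X
    (3,4)@(7, 9): e=[32,8,24] → X
    (4,4)@(9, 9): e=[48,8,8] → X
    (5,4)@(11, 9): e=[64,8,-8] → .
    (1,5)@(3, 11): e=[-16,24,56] → .
    (2,5)@(5, 11): e=[0,24,40] → X  [on edge]
    (5,5)@(11, 11): e=[48,24,-8] → .
    (2,6)@(5, 13): e=[-16,40,40] → .
    (3,6)@(7, 13): e=[0,40,24] → X  [on edge]
    (5,6)@(11, 13): e=[32,40,-8] → .
    (4,7)@(9, 15): e=[0,56,8] → X  [on edge]
  covered (10 px):
    . . . . . . .
    . . . . . . .
    . . . . . . .
    . . . . . . .
    . X X X X . .
    . . X X X . .
    . . . X X . .
    . . . . X . .
T1:
  2·area = 48
  edge (0, 10)→(8, 2): d=(8,-8) top-left  bias=+0
  edge (8, 2)→(4, 12): d=(-4,10) right/bottom  bias=-1
  edge (4, 12)→(0, 10): d=(-4,-2) top-left  bias=+0
    (4,0)@(9, 1): e=[0,-6,54] → .  [on edge]
    (3,1)@(7, 3): e=[0,6,42] → X  [on edge]
    (4,1)@(9, 3): e=[16,-14,46] → .
    (2,2)@(5, 5): e=[0,18,30] → X  [on edge]
    (3,2)@(7, 5): e=[16,-2,34] → .
    (1,3)@(3, 7): e=[0,30,18] → X  [on edge]
    (3,3)@(7, 7): e=[32,-10,26] → .
    (0,4)@(1, 9): e=[0,42,6] → X  [on edge]
    (3,4)@(7, 9): e=[48,-18,18] → .
    (0,5)@(1, 11): e=[16,34,-2] → .
    (1,5)@(3, 11): e=[32,14,2] → X
    (2,5)@(5, 11): e=[48,-6,6] → .
  covered (8 px):
    . . . . . . .
    . . . X . . .
    . . X . . . .
    . X X . . . .
    X X X . . . .
    . X . . . . .
    . . . . . . .
    . . . . . . .
T2:
  2·area = 40  (B↔C swapped to make it positive)
  edge (6, 2)→(9, 7): d=(3,5) right/bottom  bias=-1
  edge (9, 7)→(4, 12): d=(-5,5) right/bottom  bias=-1
  edge (4, 12)→(6, 2): d=(2,-10) top-left  bias=+0
    (6,1)@(13, 3): e=[-32,0,72] → .  [on edge]
    (3,2)@(7, 5): e=[4,20,16] → X
    (4,2)@(9, 5): e=[-6,10,36] → .
    (5,2)@(11, 5): e=[-16,0,56] → .  [on edge]
    (2,3)@(5, 7): e=[20,20,0] → X  [on edge]
    (4,3)@(9, 7): e=[0,0,40] → .  [on edge]
    (2,4)@(5, 9): e=[26,10,4] → X
    (3,4)@(7, 9): e=[16,0,24] → .  [on edge]
    (2,5)@(5, 11): e=[32,0,8] → .  [on edge]
    (1,6)@(3, 13): e=[48,0,-8] → .  [on edge]
    (0,7)@(1, 15): e=[64,0,-24] → .  [on edge]
  covered (4 px):
    . . . . . . .
    . . . . . . .
    . . . X . . .
    . . X X . . .
    . . X . . . .
    . . . . . . .
    . . . . . . .
    . . . . . . .

Answer: [[3,1],[2,2],[1,3],[2,3],[0,4],[1,4],[2,4],[1,5]]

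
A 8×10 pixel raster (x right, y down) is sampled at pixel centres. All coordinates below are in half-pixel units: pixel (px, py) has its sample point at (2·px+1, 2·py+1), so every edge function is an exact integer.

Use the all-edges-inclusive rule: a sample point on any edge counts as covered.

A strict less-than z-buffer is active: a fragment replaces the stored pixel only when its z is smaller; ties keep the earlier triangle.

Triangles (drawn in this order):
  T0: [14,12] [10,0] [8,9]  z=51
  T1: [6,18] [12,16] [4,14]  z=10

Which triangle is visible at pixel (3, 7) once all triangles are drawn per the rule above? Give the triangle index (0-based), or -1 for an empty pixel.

T0:
  2·area = 60  (B↔C swapped to make it positive)
  edge (14, 12)→(8, 9): d=(-6,-3) inclusive
  edge (8, 9)→(10, 0): d=(2,-9) inclusive
  edge (10, 0)→(14, 12): d=(4,12) inclusive
    (5,1)@(11, 3): e=[45,15,0] → X  [on edge]
    (6,1)@(13, 3): e=[51,33,-24] → .
    (4,2)@(9, 5): e=[27,1,32] → X
    (6,2)@(13, 5): e=[39,37,-16] → .
    (4,3)@(9, 7): e=[15,5,40] → X
    (6,3)@(13, 7): e=[27,41,-8] → .
    (4,4)@(9, 9): e=[3,9,48] → X
    (6,4)@(13, 9): e=[15,45,0] → X  [on edge]
    (7,4)@(15, 9): e=[21,63,-24] → .
    (4,5)@(9, 11): e=[-9,13,56] → .
    (5,5)@(11, 11): e=[-3,31,32] → .
    (6,5)@(13, 11): e=[3,49,8] → X
    (7,7)@(15, 15): e=[-15,75,0] → .  [on edge]
  covered (9 px):
    . . . . . . . .
    . . . . . X . .
    . . . . X X . .
    . . . . X X . .
    . . . . X X X .
    . . . . . . X .
    . . . . . . . .
    . . . . . . . .
    . . . . . . . .
    . . . . . . . .
T1:
  2·area = 28  (B↔C swapped to make it positive)
  edge (6, 18)→(4, 14): d=(-2,-4) inclusive
  edge (4, 14)→(12, 16): d=(8,2) inclusive
  edge (12, 16)→(6, 18): d=(-6,2) inclusive
    (2,7)@(5, 15): e=[2,6,20] → X
    (3,7)@(7, 15): e=[10,2,16] → X
    (4,7)@(9, 15): e=[18,-2,12] → .
    (7,7)@(15, 15): e=[42,-14,0] → .  [on edge]
    (2,8)@(5, 17): e=[-2,22,8] → .
    (3,8)@(7, 17): e=[6,18,4] → X
    (4,8)@(9, 17): e=[14,14,0] → X  [on edge]
    (5,8)@(11, 17): e=[22,10,-4] → .
    (1,9)@(3, 19): e=[-14,42,0] → .  [on edge]
    (3,9)@(7, 19): e=[2,34,-8] → .
    (4,9)@(9, 19): e=[10,30,-12] → .
  covered (4 px):
    . . . . . . . .
    . . . . . . . .
    . . . . . . . .
    . . . . . . . .
    . . . . . . . .
    . . . . . . . .
    . . . . . . . .
    . . X X . . . .
    . . . X X . . .
    . . . . . . . .

Z-buffer (winner per pixel, '.' = empty):
  . . . . . . . .
  . . . . . 0 . .
  . . . . 0 0 . .
  . . . . 0 0 . .
  . . . . 0 0 0 .
  . . . . . . 0 .
  . . . . . . . .
  . . 1 1 . . . .
  . . . 1 1 . . .
  . . . . . . . .

Answer: 1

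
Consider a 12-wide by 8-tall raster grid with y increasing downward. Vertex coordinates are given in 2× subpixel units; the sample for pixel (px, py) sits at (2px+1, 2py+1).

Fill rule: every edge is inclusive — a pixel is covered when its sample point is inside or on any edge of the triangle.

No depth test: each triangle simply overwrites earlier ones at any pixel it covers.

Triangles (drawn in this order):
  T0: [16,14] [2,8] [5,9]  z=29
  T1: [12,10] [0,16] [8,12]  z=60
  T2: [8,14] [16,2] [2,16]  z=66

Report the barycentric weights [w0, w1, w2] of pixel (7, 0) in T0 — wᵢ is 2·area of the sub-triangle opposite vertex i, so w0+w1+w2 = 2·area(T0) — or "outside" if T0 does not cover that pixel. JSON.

T0:
  2·area = 4
  edge (16, 14)→(2, 8): d=(-14,-6) inclusive
  edge (2, 8)→(5, 9): d=(3,1) inclusive
  edge (5, 9)→(16, 14): d=(11,5) inclusive
    (2,4)@(5, 9): e=[4,0,0] → #  [on edge]
    (3,4)@(7, 9): e=[16,-2,-10] → ·
    (2,5)@(5, 11): e=[-24,6,22] → ·
    (4,5)@(9, 11): e=[0,2,2] → #  [on edge]
    (5,5)@(11, 11): e=[12,0,-8] → ·  [on edge]
    (4,6)@(9, 13): e=[-28,8,24] → ·
    (8,6)@(17, 13): e=[20,0,-16] → ·  [on edge]
    (11,7)@(23, 15): e=[28,0,-24] → ·  [on edge]
  covered (2 px):
    · · · · · · · · · · · ·
    · · · · · · · · · · · ·
    · · · · · · · · · · · ·
    · · · · · · · · · · · ·
    · · # · · · · · · · · ·
    · · · · # · · · · · · ·
    · · · · · · · · · · · ·
    · · · · · · · · · · · ·
T1:
  degenerate (2·area = 0) — covers nothing
T2:
  2·area = 56  (B↔C swapped to make it positive)
  edge (8, 14)→(2, 16): d=(-6,2) inclusive
  edge (2, 16)→(16, 2): d=(14,-14) inclusive
  edge (16, 2)→(8, 14): d=(-8,12) inclusive
    (8,0)@(17, 1): e=[60,0,-4] → ·  [on edge]
    (7,1)@(15, 3): e=[52,0,4] → #  [on edge]
    (8,1)@(17, 3): e=[48,28,-20] → ·
    (6,2)@(13, 5): e=[44,0,12] → #  [on edge]
    (7,2)@(15, 5): e=[40,28,-12] → ·
    (5,3)@(11, 7): e=[36,0,20] → #  [on edge]
    (6,3)@(13, 7): e=[32,28,-4] → ·
    (4,4)@(9, 9): e=[28,0,28] → #  [on edge]
    (6,4)@(13, 9): e=[20,56,-20] → ·
    (11,4)@(23, 9): e=[0,196,-140] → ·  [on edge]
    (3,5)@(7, 11): e=[20,0,36] → #  [on edge]
    (5,5)@(11, 11): e=[12,56,-12] → ·
    (8,5)@(17, 11): e=[0,140,-84] → ·  [on edge]
    (2,6)@(5, 13): e=[12,0,44] → #  [on edge]
    (5,6)@(11, 13): e=[0,84,-28] → ·  [on edge]
    (1,7)@(3, 15): e=[4,0,52] → #  [on edge]
    (2,7)@(5, 15): e=[0,28,28] → #  [on edge]
  covered (11 px):
    · · · · · · · · · · · ·
    · · · · · · · # · · · ·
    · · · · · · # · · · · ·
    · · · · · # · · · · · ·
    · · · · # # · · · · · ·
    · · · # # · · · · · · ·
    · · # # · · · · · · · ·
    · # # · · · · · · · · ·

Final: "outside"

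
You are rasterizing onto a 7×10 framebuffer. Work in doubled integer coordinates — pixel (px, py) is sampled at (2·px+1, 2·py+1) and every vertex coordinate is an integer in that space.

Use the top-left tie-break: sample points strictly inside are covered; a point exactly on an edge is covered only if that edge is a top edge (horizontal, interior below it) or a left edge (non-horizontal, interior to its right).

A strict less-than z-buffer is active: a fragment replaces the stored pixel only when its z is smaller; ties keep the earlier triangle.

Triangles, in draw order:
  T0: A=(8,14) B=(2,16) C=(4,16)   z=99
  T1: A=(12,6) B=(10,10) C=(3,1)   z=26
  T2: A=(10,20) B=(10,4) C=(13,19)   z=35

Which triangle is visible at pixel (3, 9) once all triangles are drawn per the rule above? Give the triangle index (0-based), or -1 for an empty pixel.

T0:
  2·area = 4  (B↔C swapped to make it positive)
  edge (8, 14)→(4, 16): d=(-4,2) right/bottom  bias=-1
  edge (4, 16)→(2, 16): d=(-2,0) right/bottom  bias=-1
  edge (2, 16)→(8, 14): d=(6,-2) top-left  bias=+0
    (5,6)@(11, 13): e=[-2,6,0] → .  [on edge]
    (2,7)@(5, 15): e=[2,2,0] → X  [on edge]
    (3,7)@(7, 15): e=[-2,2,4] → .
    (2,8)@(5, 17): e=[-6,-2,12] → .
  covered (1 px):
    . . . . . . .
    . . . . . . .
    . . . . . . .
    . . . . . . .
    . . . . . . .
    . . . . . . .
    . . . . . . .
    . . X . . . .
    . . . . . . .
    . . . . . . .
T1:
  2·area = 46
  edge (12, 6)→(10, 10): d=(-2,4) right/bottom  bias=-1
  edge (10, 10)→(3, 1): d=(-7,-9) top-left  bias=+0
  edge (3, 1)→(12, 6): d=(9,5) right/bottom  bias=-1
    (1,0)@(3, 1): e=[46,0,0] → .  [on edge]
    (2,1)@(5, 3): e=[34,4,8] → X
    (3,1)@(7, 3): e=[26,22,-2] → .
    (2,2)@(5, 5): e=[30,-10,26] → .
    (3,2)@(7, 5): e=[22,8,16] → X
    (4,2)@(9, 5): e=[14,26,6] → X
    (5,2)@(11, 5): e=[6,44,-4] → .
    (3,3)@(7, 7): e=[18,-6,34] → .
    (4,3)@(9, 7): e=[10,12,24] → X
    (5,3)@(11, 7): e=[2,30,14] → X
    (6,3)@(13, 7): e=[-6,48,4] → .
    (4,4)@(9, 9): e=[6,-2,42] → .
  covered (5 px):
    . . . . . . .
    . . X . . . .
    . . . X X . .
    . . . . X X .
    . . . . . . .
    . . . . . . .
    . . . . . . .
    . . . . . . .
    . . . . . . .
    . . . . . . .
T2:
  2·area = 48
  edge (10, 20)→(10, 4): d=(0,-16) top-left  bias=+0
  edge (10, 4)→(13, 19): d=(3,15) right/bottom  bias=-1
  edge (13, 19)→(10, 20): d=(-3,1) right/bottom  bias=-1
    (5,4)@(11, 9): e=[16,0,32] → .  [on edge]
    (5,5)@(11, 11): e=[16,6,26] → X
    (6,5)@(13, 11): e=[48,-24,24] → .
    (5,6)@(11, 13): e=[16,12,20] → X
    (6,6)@(13, 13): e=[48,-18,18] → .
    (5,7)@(11, 15): e=[16,18,14] → X
    (6,7)@(13, 15): e=[48,-12,12] → .
    (5,8)@(11, 17): e=[16,24,8] → X
    (6,8)@(13, 17): e=[48,-6,6] → .
    (5,9)@(11, 19): e=[16,30,2] → X
    (6,9)@(13, 19): e=[48,0,0] → .  [on edge]
  covered (5 px):
    . . . . . . .
    . . . . . . .
    . . . . . . .
    . . . . . . .
    . . . . . . .
    . . . . . X .
    . . . . . X .
    . . . . . X .
    . . . . . X .
    . . . . . X .

Z-buffer (winner per pixel, '.' = empty):
  . . . . . . .
  . . 1 . . . .
  . . . 1 1 . .
  . . . . 1 1 .
  . . . . . . .
  . . . . . 2 .
  . . . . . 2 .
  . . 0 . . 2 .
  . . . . . 2 .
  . . . . . 2 .

Final: -1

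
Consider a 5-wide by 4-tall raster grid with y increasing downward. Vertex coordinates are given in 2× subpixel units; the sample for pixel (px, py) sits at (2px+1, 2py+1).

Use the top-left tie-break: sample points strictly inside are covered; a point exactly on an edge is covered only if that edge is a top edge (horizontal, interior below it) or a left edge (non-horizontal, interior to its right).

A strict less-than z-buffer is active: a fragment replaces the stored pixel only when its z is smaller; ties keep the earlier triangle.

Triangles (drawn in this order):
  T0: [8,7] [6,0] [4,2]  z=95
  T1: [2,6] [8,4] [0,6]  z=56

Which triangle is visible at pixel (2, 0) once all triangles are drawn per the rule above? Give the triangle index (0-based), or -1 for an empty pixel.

T0:
  2·area = 18  (B↔C swapped to make it positive)
  edge (8, 7)→(4, 2): d=(-4,-5) top-left  bias=+0
  edge (4, 2)→(6, 0): d=(2,-2) top-left  bias=+0
  edge (6, 0)→(8, 7): d=(2,7) right/bottom  bias=-1
    (2,0)@(5, 1): e=[9,0,9] → #  [on edge]
    (3,0)@(7, 1): e=[19,4,-5] → ·
    (1,1)@(3, 3): e=[-9,0,27] → ·  [on edge]
    (2,1)@(5, 3): e=[1,4,13] → #
    (3,1)@(7, 3): e=[11,8,-1] → ·
    (0,2)@(1, 5): e=[-27,0,45] → ·  [on edge]
    (2,2)@(5, 5): e=[-7,8,17] → ·
    (3,2)@(7, 5): e=[3,12,3] → #
    (4,2)@(9, 5): e=[13,16,-11] → ·
    (3,3)@(7, 7): e=[-5,16,7] → ·
  covered (3 px):
    · · # · ·
    · · # · ·
    · · · # ·
    · · · · ·
T1:
  2·area = 4  (B↔C swapped to make it positive)
  edge (2, 6)→(0, 6): d=(-2,0) right/bottom  bias=-1
  edge (0, 6)→(8, 4): d=(8,-2) top-left  bias=+0
  edge (8, 4)→(2, 6): d=(-6,2) right/bottom  bias=-1
    (2,2)@(5, 5): e=[2,2,0] → ·  [on edge]
  covered (0 px):
    · · · · ·
    · · · · ·
    · · · · ·
    · · · · ·

Z-buffer (winner per pixel, '.' = empty):
  . . 0 . .
  . . 0 . .
  . . . 0 .
  . . . . .

Answer: 0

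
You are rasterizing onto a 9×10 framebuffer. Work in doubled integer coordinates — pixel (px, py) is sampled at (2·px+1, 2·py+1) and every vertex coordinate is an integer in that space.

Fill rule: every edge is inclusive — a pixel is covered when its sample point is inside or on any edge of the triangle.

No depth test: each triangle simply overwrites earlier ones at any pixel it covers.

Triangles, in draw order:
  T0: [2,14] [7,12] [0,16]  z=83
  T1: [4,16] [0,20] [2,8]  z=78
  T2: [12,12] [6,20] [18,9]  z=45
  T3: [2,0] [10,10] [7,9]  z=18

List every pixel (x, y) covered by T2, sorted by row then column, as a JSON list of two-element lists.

T0:
  2·area = 6
  edge (2, 14)→(7, 12): d=(5,-2) inclusive
  edge (7, 12)→(0, 16): d=(-7,4) inclusive
  edge (0, 16)→(2, 14): d=(2,-2) inclusive
    (7,0)@(15, 1): e=[-39,45,0] → ·  [on edge]
    (6,1)@(13, 3): e=[-33,39,0] → ·  [on edge]
    (5,2)@(11, 5): e=[-27,33,0] → ·  [on edge]
    (4,3)@(9, 7): e=[-21,27,0] → ·  [on edge]
    (3,4)@(7, 9): e=[-15,21,0] → ·  [on edge]
    (2,5)@(5, 11): e=[-9,15,0] → ·  [on edge]
    (1,6)@(3, 13): e=[-3,9,0] → ·  [on edge]
    (2,6)@(5, 13): e=[1,1,4] → #
    (3,6)@(7, 13): e=[5,-7,8] → ·
    (0,7)@(1, 15): e=[3,3,0] → #  [on edge]
    (1,7)@(3, 15): e=[7,-5,4] → ·
    (2,7)@(5, 15): e=[11,-13,8] → ·
  covered (2 px):
    · · · · · · · · ·
    · · · · · · · · ·
    · · · · · · · · ·
    · · · · · · · · ·
    · · · · · · · · ·
    · · · · · · · · ·
    · · # · · · · · ·
    # · · · · · · · ·
    · · · · · · · · ·
    · · · · · · · · ·
T1:
  2·area = 40
  edge (4, 16)→(0, 20): d=(-4,4) inclusive
  edge (0, 20)→(2, 8): d=(2,-12) inclusive
  edge (2, 8)→(4, 16): d=(2,8) inclusive
    (8,1)@(17, 3): e=[0,170,-130] → ·  [on edge]
    (7,2)@(15, 5): e=[0,150,-110] → ·  [on edge]
    (6,3)@(13, 7): e=[0,130,-90] → ·  [on edge]
    (5,4)@(11, 9): e=[0,110,-70] → ·  [on edge]
    (4,5)@(9, 11): e=[0,90,-50] → ·  [on edge]
    (1,6)@(3, 13): e=[16,22,2] → #
    (2,6)@(5, 13): e=[8,46,-14] → ·
    (3,6)@(7, 13): e=[0,70,-30] → ·  [on edge]
    (0,7)@(1, 15): e=[16,2,22] → #
    (2,7)@(5, 15): e=[0,50,-10] → ·  [on edge]
    (0,8)@(1, 17): e=[8,6,26] → #
    (1,8)@(3, 17): e=[0,30,10] → #  [on edge]
    (0,9)@(1, 19): e=[0,10,30] → #  [on edge]
  covered (6 px):
    · · · · · · · · ·
    · · · · · · · · ·
    · · · · · · · · ·
    · · · · · · · · ·
    · · · · · · · · ·
    · · · · · · · · ·
    · # · · · · · · ·
    # # · · · · · · ·
    # # · · · · · · ·
    # · · · · · · · ·
T2:
  2·area = 30  (B↔C swapped to make it positive)
  edge (12, 12)→(18, 9): d=(6,-3) inclusive
  edge (18, 9)→(6, 20): d=(-12,11) inclusive
  edge (6, 20)→(12, 12): d=(6,-8) inclusive
    (7,5)@(15, 11): e=[3,9,18] → #
    (8,5)@(17, 11): e=[9,-13,34] → ·
    (6,6)@(13, 13): e=[9,7,14] → #
    (7,6)@(15, 13): e=[15,-15,30] → ·
    (5,7)@(11, 15): e=[15,5,10] → #
    (6,7)@(13, 15): e=[21,-17,26] → ·
    (4,8)@(9, 17): e=[21,3,6] → #
    (5,8)@(11, 17): e=[27,-19,22] → ·
    (3,9)@(7, 19): e=[27,1,2] → #
    (4,9)@(9, 19): e=[33,-21,18] → ·
  covered (5 px):
    · · · · · · · · ·
    · · · · · · · · ·
    · · · · · · · · ·
    · · · · · · · · ·
    · · · · · · · · ·
    · · · · · · · # ·
    · · · · · · # · ·
    · · · · · # · · ·
    · · · · # · · · ·
    · · · # · · · · ·
T3:
  2·area = 22
  edge (2, 0)→(10, 10): d=(8,10) inclusive
  edge (10, 10)→(7, 9): d=(-3,-1) inclusive
  edge (7, 9)→(2, 0): d=(-5,-9) inclusive
    (2,2)@(5, 5): e=[10,10,2] → #
    (3,2)@(7, 5): e=[-10,12,20] → ·
    (0,3)@(1, 7): e=[66,0,-44] → ·  [on edge]
    (2,3)@(5, 7): e=[26,4,-8] → ·
    (3,3)@(7, 7): e=[6,6,10] → #
    (4,3)@(9, 7): e=[-14,8,28] → ·
    (3,4)@(7, 9): e=[22,0,0] → #  [on edge]
    (4,4)@(9, 9): e=[2,2,18] → #
    (5,4)@(11, 9): e=[-18,4,36] → ·
    (3,5)@(7, 11): e=[38,-6,-10] → ·
    (4,5)@(9, 11): e=[18,-4,8] → ·
    (6,5)@(13, 11): e=[-22,0,44] → ·  [on edge]
  covered (4 px):
    · · · · · · · · ·
    · · · · · · · · ·
    · · # · · · · · ·
    · · · # · · · · ·
    · · · # # · · · ·
    · · · · · · · · ·
    · · · · · · · · ·
    · · · · · · · · ·
    · · · · · · · · ·
    · · · · · · · · ·

Final: [[7,5],[6,6],[5,7],[4,8],[3,9]]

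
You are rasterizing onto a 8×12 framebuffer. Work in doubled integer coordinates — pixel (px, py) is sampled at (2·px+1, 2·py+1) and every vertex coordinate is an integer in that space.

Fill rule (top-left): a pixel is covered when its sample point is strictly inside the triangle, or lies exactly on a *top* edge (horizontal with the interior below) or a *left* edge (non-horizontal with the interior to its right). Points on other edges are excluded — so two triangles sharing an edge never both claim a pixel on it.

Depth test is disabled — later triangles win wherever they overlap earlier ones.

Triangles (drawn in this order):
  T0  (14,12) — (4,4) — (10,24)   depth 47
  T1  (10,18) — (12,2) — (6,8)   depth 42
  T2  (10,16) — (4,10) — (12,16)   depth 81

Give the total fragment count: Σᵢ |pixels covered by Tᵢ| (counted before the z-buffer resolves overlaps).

T0:
  2·area = 152  (B↔C swapped to make it positive)
  edge (14, 12)→(10, 24): d=(-4,12) right/bottom  bias=-1
  edge (10, 24)→(4, 4): d=(-6,-20) top-left  bias=+0
  edge (4, 4)→(14, 12): d=(10,8) right/bottom  bias=-1
    (2,2)@(5, 5): e=[136,14,2] → █
    (3,2)@(7, 5): e=[112,54,-14] → ·
    (2,3)@(5, 7): e=[128,2,22] → █
    (3,3)@(7, 7): e=[104,42,6] → █
    (4,3)@(9, 7): e=[80,82,-10] → ·
    (2,4)@(5, 9): e=[120,-10,42] → ·
    (3,4)@(7, 9): e=[96,30,26] → █
    (4,4)@(9, 9): e=[72,70,10] → █
    (5,4)@(11, 9): e=[48,110,-6] → ·
    (7,4)@(15, 9): e=[0,190,-38] → ·  [on edge]
    (3,5)@(7, 11): e=[88,18,46] → █
    (5,5)@(11, 11): e=[40,98,14] → █
    (6,7)@(13, 15): e=[0,114,38] → ·  [on edge]
    (5,10)@(11, 21): e=[0,38,114] → ·  [on edge]
  covered (18 px):
    · · · · · · · ·
    · · · · · · · ·
    · · █ · · · · ·
    · · █ █ · · · ·
    · · · █ █ · · ·
    · · · █ █ █ · ·
    · · · █ █ █ █ ·
    · · · · █ █ · ·
    · · · · █ █ · ·
    · · · · █ █ · ·
    · · · · · · · ·
    · · · · · · · ·
T1:
  2·area = 84  (B↔C swapped to make it positive)
  edge (10, 18)→(6, 8): d=(-4,-10) top-left  bias=+0
  edge (6, 8)→(12, 2): d=(6,-6) top-left  bias=+0
  edge (12, 2)→(10, 18): d=(-2,16) right/bottom  bias=-1
    (6,0)@(13, 1): e=[98,0,-14] → ·  [on edge]
    (5,1)@(11, 3): e=[70,0,14] → █  [on edge]
    (6,1)@(13, 3): e=[90,12,-18] → ·
    (4,2)@(9, 5): e=[42,0,42] → █  [on edge]
    (6,2)@(13, 5): e=[82,24,-22] → ·
    (3,3)@(7, 7): e=[14,0,70] → █  [on edge]
    (6,3)@(13, 7): e=[74,36,-26] → ·
    (2,4)@(5, 9): e=[-14,0,98] → ·  [on edge]
    (3,4)@(7, 9): e=[6,12,66] → █
    (6,4)@(13, 9): e=[66,48,-30] → ·
    (1,5)@(3, 11): e=[-42,0,126] → ·  [on edge]
    (3,5)@(7, 11): e=[-2,24,62] → ·
    (0,6)@(1, 13): e=[-70,0,154] → ·  [on edge]
  covered (12 px):
    · · · · · · · ·
    · · · · · █ · ·
    · · · · █ █ · ·
    · · · █ █ █ · ·
    · · · █ █ █ · ·
    · · · · █ · · ·
    · · · · █ · · ·
    · · · · █ · · ·
    · · · · · · · ·
    · · · · · · · ·
    · · · · · · · ·
    · · · · · · · ·
T2:
  2·area = 12
  edge (10, 16)→(4, 10): d=(-6,-6) top-left  bias=+0
  edge (4, 10)→(12, 16): d=(8,6) right/bottom  bias=-1
  edge (12, 16)→(10, 16): d=(-2,0) right/bottom  bias=-1
    (0,3)@(1, 7): e=[0,-6,18] → ·  [on edge]
    (1,4)@(3, 9): e=[0,-2,14] → ·  [on edge]
    (2,5)@(5, 11): e=[0,2,10] → █  [on edge]
    (3,5)@(7, 11): e=[12,-10,10] → ·
    (2,6)@(5, 13): e=[-12,18,6] → ·
    (3,6)@(7, 13): e=[0,6,6] → █  [on edge]
    (4,6)@(9, 13): e=[12,-6,6] → ·
    (3,7)@(7, 15): e=[-12,22,2] → ·
    (4,7)@(9, 15): e=[0,10,2] → █  [on edge]
    (5,7)@(11, 15): e=[12,-2,2] → ·
    (4,8)@(9, 17): e=[-12,26,-2] → ·
    (5,8)@(11, 17): e=[0,14,-2] → ·  [on edge]
    (6,9)@(13, 19): e=[0,18,-6] → ·  [on edge]
    (7,10)@(15, 21): e=[0,22,-10] → ·  [on edge]
  covered (3 px):
    · · · · · · · ·
    · · · · · · · ·
    · · · · · · · ·
    · · · · · · · ·
    · · · · · · · ·
    · · █ · · · · ·
    · · · █ · · · ·
    · · · · █ · · ·
    · · · · · · · ·
    · · · · · · · ·
    · · · · · · · ·
    · · · · · · · ·

Answer: 33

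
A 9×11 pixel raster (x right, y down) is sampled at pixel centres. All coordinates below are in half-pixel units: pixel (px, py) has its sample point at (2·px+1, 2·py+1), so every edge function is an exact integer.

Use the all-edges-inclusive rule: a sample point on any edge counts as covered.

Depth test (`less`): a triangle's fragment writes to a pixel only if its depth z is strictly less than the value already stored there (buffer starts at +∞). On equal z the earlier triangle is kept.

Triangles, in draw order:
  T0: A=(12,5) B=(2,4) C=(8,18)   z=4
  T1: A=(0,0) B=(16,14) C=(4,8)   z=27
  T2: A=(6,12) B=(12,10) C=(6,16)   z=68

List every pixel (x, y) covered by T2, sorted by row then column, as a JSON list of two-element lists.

T0:
  2·area = 134  (B↔C swapped to make it positive)
  edge (12, 5)→(8, 18): d=(-4,13) inclusive
  edge (8, 18)→(2, 4): d=(-6,-14) inclusive
  edge (2, 4)→(12, 5): d=(10,1) inclusive
    (1,2)@(3, 5): e=[117,8,9] → X
    (2,2)@(5, 5): e=[91,36,7] → X
    (3,2)@(7, 5): e=[65,64,5] → X
    (4,2)@(9, 5): e=[39,92,3] → X
    (5,2)@(11, 5): e=[13,120,1] → X
    (6,2)@(13, 5): e=[-13,148,-1] → .
    (1,3)@(3, 7): e=[109,-4,29] → .
    (2,3)@(5, 7): e=[83,24,27] → X
    (6,3)@(13, 7): e=[-21,136,19] → .
    (2,4)@(5, 9): e=[75,12,47] → X
    (5,4)@(11, 9): e=[-3,96,41] → .
    (2,5)@(5, 11): e=[67,0,67] → X  [on edge]
  covered (18 px):
    . . . . . . . . .
    . . . . . . . . .
    . X X X X X . . .
    . . X X X X . . .
    . . X X X . . . .
    . . X X X . . . .
    . . . X X . . . .
    . . . X . . . . .
    . . . . . . . . .
    . . . . . . . . .
    . . . . . . . . .
T1:
  2·area = 72
  edge (0, 0)→(16, 14): d=(16,14) inclusive
  edge (16, 14)→(4, 8): d=(-12,-6) inclusive
  edge (4, 8)→(0, 0): d=(-4,-8) inclusive
    (0,0)@(1, 1): e=[2,66,4] → X
    (1,0)@(3, 1): e=[-26,78,20] → .
    (0,1)@(1, 3): e=[34,42,-4] → .
    (1,1)@(3, 3): e=[6,54,12] → X
    (2,1)@(5, 3): e=[-22,66,28] → .
    (1,2)@(3, 5): e=[38,30,4] → X
    (2,2)@(5, 5): e=[10,42,20] → X
    (3,2)@(7, 5): e=[-18,54,36] → .
    (1,3)@(3, 7): e=[70,6,-4] → .
    (2,3)@(5, 7): e=[42,18,12] → X
    (3,3)@(7, 7): e=[14,30,28] → X
    (4,3)@(9, 7): e=[-14,42,44] → .
  covered (9 px):
    X . . . . . . . .
    . X . . . . . . .
    . X X . . . . . .
    . . X X . . . . .
    . . . X X . . . .
    . . . . . X . . .
    . . . . . . . . .
    . . . . . . . . .
    . . . . . . . . .
    . . . . . . . . .
    . . . . . . . . .
T2:
  2·area = 24
  edge (6, 12)→(12, 10): d=(6,-2) inclusive
  edge (12, 10)→(6, 16): d=(-6,6) inclusive
  edge (6, 16)→(6, 12): d=(0,-4) inclusive
    (8,2)@(17, 5): e=[-20,0,44] → .  [on edge]
    (7,3)@(15, 7): e=[-12,0,36] → .  [on edge]
    (6,4)@(13, 9): e=[-4,0,28] → .  [on edge]
    (7,4)@(15, 9): e=[0,-12,36] → .  [on edge]
    (4,5)@(9, 11): e=[0,12,12] → X  [on edge]
    (5,5)@(11, 11): e=[4,0,20] → X  [on edge]
    (6,5)@(13, 11): e=[8,-12,28] → .
    (1,6)@(3, 13): e=[0,36,-12] → .  [on edge]
    (3,6)@(7, 13): e=[8,12,4] → X
    (4,6)@(9, 13): e=[12,0,12] → X  [on edge]
    (5,6)@(11, 13): e=[16,-12,20] → .
    (3,7)@(7, 15): e=[20,0,4] → X  [on edge]
    (2,8)@(5, 17): e=[28,0,-4] → .  [on edge]
    (1,9)@(3, 19): e=[36,0,-12] → .  [on edge]
    (0,10)@(1, 21): e=[44,0,-20] → .  [on edge]
  covered (5 px):
    . . . . . . . . .
    . . . . . . . . .
    . . . . . . . . .
    . . . . . . . . .
    . . . . . . . . .
    . . . . X X . . .
    . . . X X . . . .
    . . . X . . . . .
    . . . . . . . . .
    . . . . . . . . .
    . . . . . . . . .

Answer: [[4,5],[5,5],[3,6],[4,6],[3,7]]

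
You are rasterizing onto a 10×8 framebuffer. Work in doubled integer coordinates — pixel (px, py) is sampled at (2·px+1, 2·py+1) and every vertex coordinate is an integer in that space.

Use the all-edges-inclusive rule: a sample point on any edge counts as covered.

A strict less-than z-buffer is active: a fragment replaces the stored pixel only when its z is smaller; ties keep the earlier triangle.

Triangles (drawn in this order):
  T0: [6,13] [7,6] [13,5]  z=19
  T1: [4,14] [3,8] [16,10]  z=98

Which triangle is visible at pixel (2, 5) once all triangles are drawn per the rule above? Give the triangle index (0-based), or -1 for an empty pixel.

T0:
  2·area = 41
  edge (6, 13)→(7, 6): d=(1,-7) inclusive
  edge (7, 6)→(13, 5): d=(6,-1) inclusive
  edge (13, 5)→(6, 13): d=(-7,8) inclusive
    (6,2)@(13, 5): e=[41,0,0] → █  [on edge]
    (7,2)@(15, 5): e=[55,2,-16] → ·
    (0,3)@(1, 7): e=[-41,0,82] → ·  [on edge]
    (3,3)@(7, 7): e=[1,6,34] → █
    (4,3)@(9, 7): e=[15,8,18] → █
    (5,3)@(11, 7): e=[29,10,2] → █
    (6,3)@(13, 7): e=[43,12,-14] → ·
    (3,4)@(7, 9): e=[3,18,20] → █
    (5,4)@(11, 9): e=[31,22,-12] → ·
    (3,5)@(7, 11): e=[5,30,6] → █
    (4,5)@(9, 11): e=[19,32,-10] → ·
    (3,6)@(7, 13): e=[7,42,-8] → ·
  covered (7 px):
    · · · · · · · · · ·
    · · · · · · · · · ·
    · · · · · · █ · · ·
    · · · █ █ █ · · · ·
    · · · █ █ · · · · ·
    · · · █ · · · · · ·
    · · · · · · · · · ·
    · · · · · · · · · ·
T1:
  2·area = 76
  edge (4, 14)→(3, 8): d=(-1,-6) inclusive
  edge (3, 8)→(16, 10): d=(13,2) inclusive
  edge (16, 10)→(4, 14): d=(-12,4) inclusive
    (2,4)@(5, 9): e=[11,9,56] → █
    (3,4)@(7, 9): e=[23,5,48] → █
    (4,4)@(9, 9): e=[35,1,40] → █
    (5,4)@(11, 9): e=[47,-3,32] → ·
    (9,4)@(19, 9): e=[95,-19,0] → ·  [on edge]
    (2,5)@(5, 11): e=[9,35,32] → █
    (5,5)@(11, 11): e=[45,23,8] → █
    (6,5)@(13, 11): e=[57,19,0] → █  [on edge]
    (7,5)@(15, 11): e=[69,15,-8] → ·
    (2,6)@(5, 13): e=[7,61,8] → █
    (3,6)@(7, 13): e=[19,57,0] → █  [on edge]
    (4,6)@(9, 13): e=[31,53,-8] → ·
    (0,7)@(1, 15): e=[-19,95,0] → ·  [on edge]
  covered (10 px):
    · · · · · · · · · ·
    · · · · · · · · · ·
    · · · · · · · · · ·
    · · · · · · · · · ·
    · · █ █ █ · · · · ·
    · · █ █ █ █ █ · · ·
    · · █ █ · · · · · ·
    · · · · · · · · · ·

Z-buffer (winner per pixel, '.' = empty):
  . . . . . . . . . .
  . . . . . . . . . .
  . . . . . . 0 . . .
  . . . 0 0 0 . . . .
  . . 1 0 0 . . . . .
  . . 1 0 1 1 1 . . .
  . . 1 1 . . . . . .
  . . . . . . . . . .

Answer: 1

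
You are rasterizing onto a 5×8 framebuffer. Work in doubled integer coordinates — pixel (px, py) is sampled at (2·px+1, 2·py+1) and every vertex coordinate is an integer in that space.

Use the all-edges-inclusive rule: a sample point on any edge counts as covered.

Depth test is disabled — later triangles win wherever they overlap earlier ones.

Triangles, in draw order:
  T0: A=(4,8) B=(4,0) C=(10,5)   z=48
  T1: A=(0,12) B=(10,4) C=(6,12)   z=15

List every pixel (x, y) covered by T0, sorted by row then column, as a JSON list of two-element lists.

T0:
  2·area = 48
  edge (4, 8)→(4, 0): d=(0,-8) inclusive
  edge (4, 0)→(10, 5): d=(6,5) inclusive
  edge (10, 5)→(4, 8): d=(-6,3) inclusive
    (2,0)@(5, 1): e=[8,1,39] → █
    (3,0)@(7, 1): e=[24,-9,33] → ·
    (2,1)@(5, 3): e=[8,13,27] → █
    (3,1)@(7, 3): e=[24,3,21] → █
    (4,1)@(9, 3): e=[40,-7,15] → ·
    (2,2)@(5, 5): e=[8,25,15] → █
    (4,2)@(9, 5): e=[40,5,3] → █
    (2,3)@(5, 7): e=[8,37,3] → █
    (3,3)@(7, 7): e=[24,27,-3] → ·
    (4,3)@(9, 7): e=[40,17,-9] → ·
    (2,4)@(5, 9): e=[8,49,-9] → ·
  covered (7 px):
    · · █ · ·
    · · █ █ ·
    · · █ █ █
    · · █ · ·
    · · · · ·
    · · · · ·
    · · · · ·
    · · · · ·
T1:
  2·area = 48
  edge (0, 12)→(10, 4): d=(10,-8) inclusive
  edge (10, 4)→(6, 12): d=(-4,8) inclusive
  edge (6, 12)→(0, 12): d=(-6,0) inclusive
    (4,2)@(9, 5): e=[2,4,42] → █
    (3,3)@(7, 7): e=[6,12,30] → █
    (4,3)@(9, 7): e=[22,-4,30] → ·
    (2,4)@(5, 9): e=[10,20,18] → █
    (4,4)@(9, 9): e=[42,-12,18] → ·
    (1,5)@(3, 11): e=[14,28,6] → █
    (3,5)@(7, 11): e=[46,-4,6] → ·
    (1,6)@(3, 13): e=[34,20,-6] → ·
    (2,6)@(5, 13): e=[50,4,-6] → ·
  covered (6 px):
    · · · · ·
    · · · · ·
    · · · · █
    · · · █ ·
    · · █ █ ·
    · █ █ · ·
    · · · · ·
    · · · · ·

Final: [[2,0],[2,1],[3,1],[2,2],[3,2],[4,2],[2,3]]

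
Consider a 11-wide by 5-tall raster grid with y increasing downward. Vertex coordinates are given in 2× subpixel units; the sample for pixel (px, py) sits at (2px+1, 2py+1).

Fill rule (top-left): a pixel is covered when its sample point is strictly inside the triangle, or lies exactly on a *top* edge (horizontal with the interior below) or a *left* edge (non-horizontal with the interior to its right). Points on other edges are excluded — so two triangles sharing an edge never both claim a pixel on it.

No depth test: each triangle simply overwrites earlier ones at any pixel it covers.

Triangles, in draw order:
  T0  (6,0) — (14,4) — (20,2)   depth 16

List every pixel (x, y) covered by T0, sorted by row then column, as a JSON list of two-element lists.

T0:
  2·area = 40  (B↔C swapped to make it positive)
  edge (6, 0)→(20, 2): d=(14,2) right/bottom  bias=-1
  edge (20, 2)→(14, 4): d=(-6,2) right/bottom  bias=-1
  edge (14, 4)→(6, 0): d=(-8,-4) top-left  bias=+0
    (4,0)@(9, 1): e=[8,28,4] → X
    (5,0)@(11, 1): e=[4,24,12] → X
    (6,0)@(13, 1): e=[0,20,20] → .  [on edge]
    (4,1)@(9, 3): e=[36,16,-12] → .
    (5,1)@(11, 3): e=[32,12,-4] → .
    (6,1)@(13, 3): e=[28,8,4] → X
    (7,1)@(15, 3): e=[24,4,12] → X
    (8,1)@(17, 3): e=[20,0,20] → .  [on edge]
    (5,2)@(11, 5): e=[60,0,-20] → .  [on edge]
    (6,2)@(13, 5): e=[56,-4,-12] → .
    (7,2)@(15, 5): e=[52,-8,-4] → .
    (2,3)@(5, 7): e=[100,0,-60] → .  [on edge]
  covered (4 px):
    . . . . X X . . . . .
    . . . . . . X X . . .
    . . . . . . . . . . .
    . . . . . . . . . . .
    . . . . . . . . . . .

Final: [[4,0],[5,0],[6,1],[7,1]]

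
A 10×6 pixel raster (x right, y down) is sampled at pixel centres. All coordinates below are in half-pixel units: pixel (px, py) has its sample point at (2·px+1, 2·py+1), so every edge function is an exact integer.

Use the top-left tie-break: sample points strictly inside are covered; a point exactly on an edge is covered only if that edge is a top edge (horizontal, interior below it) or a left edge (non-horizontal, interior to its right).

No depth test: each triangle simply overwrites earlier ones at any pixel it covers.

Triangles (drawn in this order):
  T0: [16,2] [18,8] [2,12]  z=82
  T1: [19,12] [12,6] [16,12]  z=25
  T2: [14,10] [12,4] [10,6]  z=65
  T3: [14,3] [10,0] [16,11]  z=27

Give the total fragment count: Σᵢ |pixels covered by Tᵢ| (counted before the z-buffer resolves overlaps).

T0:
  2·area = 104
  edge (16, 2)→(18, 8): d=(2,6) right/bottom  bias=-1
  edge (18, 8)→(2, 12): d=(-16,4) right/bottom  bias=-1
  edge (2, 12)→(16, 2): d=(14,-10) top-left  bias=+0
    (7,1)@(15, 3): e=[8,92,4] → █
    (8,1)@(17, 3): e=[-4,84,24] → ·
    (6,2)@(13, 5): e=[24,68,12] → █
    (8,2)@(17, 5): e=[0,52,52] → ·  [on edge]
    (4,3)@(9, 7): e=[52,52,0] → █  [on edge]
    (5,3)@(11, 7): e=[40,44,20] → █
    (8,3)@(17, 7): e=[4,20,80] → █
    (9,3)@(19, 7): e=[-8,12,100] → ·
    (3,4)@(7, 9): e=[68,28,8] → █
    (7,4)@(15, 9): e=[20,-4,88] → ·
    (8,4)@(17, 9): e=[8,-12,108] → ·
    (2,5)@(5, 11): e=[84,4,16] → █
    (9,5)@(19, 11): e=[0,-52,156] → ·  [on edge]
  covered (13 px):
    · · · · · · · · · ·
    · · · · · · · █ · ·
    · · · · · · █ █ · ·
    · · · · █ █ █ █ █ ·
    · · · █ █ █ █ · · ·
    · · █ · · · · · · ·
T1:
  2·area = 18  (B↔C swapped to make it positive)
  edge (19, 12)→(16, 12): d=(-3,0) right/bottom  bias=-1
  edge (16, 12)→(12, 6): d=(-4,-6) top-left  bias=+0
  edge (12, 6)→(19, 12): d=(7,6) right/bottom  bias=-1
    (6,3)@(13, 7): e=[15,2,1] → █
    (7,3)@(15, 7): e=[15,14,-11] → ·
    (6,4)@(13, 9): e=[9,-6,15] → ·
    (7,4)@(15, 9): e=[9,6,3] → █
    (8,4)@(17, 9): e=[9,18,-9] → ·
    (7,5)@(15, 11): e=[3,-2,17] → ·
    (8,5)@(17, 11): e=[3,10,5] → █
    (9,5)@(19, 11): e=[3,22,-7] → ·
  covered (3 px):
    · · · · · · · · · ·
    · · · · · · · · · ·
    · · · · · · · · · ·
    · · · · · · █ · · ·
    · · · · · · · █ · ·
    · · · · · · · · █ ·
T2:
  2·area = 16  (B↔C swapped to make it positive)
  edge (14, 10)→(10, 6): d=(-4,-4) top-left  bias=+0
  edge (10, 6)→(12, 4): d=(2,-2) top-left  bias=+0
  edge (12, 4)→(14, 10): d=(2,6) right/bottom  bias=-1
    (2,0)@(5, 1): e=[0,-20,36] → ·  [on edge]
    (5,0)@(11, 1): e=[24,-8,0] → ·  [on edge]
    (7,0)@(15, 1): e=[40,0,-24] → ·  [on edge]
    (3,1)@(7, 3): e=[0,-12,28] → ·  [on edge]
    (6,1)@(13, 3): e=[24,0,-8] → ·  [on edge]
    (4,2)@(9, 5): e=[0,-4,20] → ·  [on edge]
    (5,2)@(11, 5): e=[8,0,8] → █  [on edge]
    (6,2)@(13, 5): e=[16,4,-4] → ·
    (4,3)@(9, 7): e=[-8,0,24] → ·  [on edge]
    (5,3)@(11, 7): e=[0,4,12] → █  [on edge]
    (6,3)@(13, 7): e=[8,8,0] → ·  [on edge]
    (3,4)@(7, 9): e=[-24,0,40] → ·  [on edge]
    (6,4)@(13, 9): e=[0,12,4] → █  [on edge]
    (2,5)@(5, 11): e=[-40,0,56] → ·  [on edge]
    (7,5)@(15, 11): e=[0,20,-4] → ·  [on edge]
  covered (3 px):
    · · · · · · · · · ·
    · · · · · · · · · ·
    · · · · · █ · · · ·
    · · · · · █ · · · ·
    · · · · · · █ · · ·
    · · · · · · · · · ·
T3:
  2·area = 26  (B↔C swapped to make it positive)
  edge (14, 3)→(16, 11): d=(2,8) right/bottom  bias=-1
  edge (16, 11)→(10, 0): d=(-6,-11) top-left  bias=+0
  edge (10, 0)→(14, 3): d=(4,3) right/bottom  bias=-1
    (5,0)@(11, 1): e=[20,5,1] → █
    (6,0)@(13, 1): e=[4,27,-5] → ·
    (5,1)@(11, 3): e=[24,-7,9] → ·
    (6,1)@(13, 3): e=[8,15,3] → █
    (7,1)@(15, 3): e=[-8,37,-3] → ·
    (6,2)@(13, 5): e=[12,3,11] → █
    (7,2)@(15, 5): e=[-4,25,5] → ·
    (6,3)@(13, 7): e=[16,-9,19] → ·
    (7,3)@(15, 7): e=[0,13,13] → ·  [on edge]
    (7,4)@(15, 9): e=[4,1,21] → █
    (8,4)@(17, 9): e=[-12,23,15] → ·
    (7,5)@(15, 11): e=[8,-11,29] → ·
  covered (4 px):
    · · · · · █ · · · ·
    · · · · · · █ · · ·
    · · · · · · █ · · ·
    · · · · · · · · · ·
    · · · · · · · █ · ·
    · · · · · · · · · ·

Answer: 23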